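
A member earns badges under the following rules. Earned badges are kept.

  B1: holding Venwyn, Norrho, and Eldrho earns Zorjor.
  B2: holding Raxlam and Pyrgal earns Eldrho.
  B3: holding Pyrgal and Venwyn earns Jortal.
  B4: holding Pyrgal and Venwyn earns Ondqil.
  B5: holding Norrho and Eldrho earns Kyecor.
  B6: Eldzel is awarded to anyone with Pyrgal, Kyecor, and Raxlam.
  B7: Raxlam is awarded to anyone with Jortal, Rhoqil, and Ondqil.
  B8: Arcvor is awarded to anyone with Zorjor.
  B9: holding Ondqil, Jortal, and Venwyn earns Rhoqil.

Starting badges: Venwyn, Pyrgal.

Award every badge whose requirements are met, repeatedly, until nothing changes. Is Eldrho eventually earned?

With Pyrgal and Venwyn, Ondqil is earned (B4).
With Pyrgal and Venwyn, Jortal is earned (B3).
With Ondqil, Jortal, and Venwyn, Rhoqil is earned (B9).
With Jortal, Rhoqil, and Ondqil, Raxlam is earned (B7).
With Raxlam and Pyrgal, Eldrho is earned (B2).

Yes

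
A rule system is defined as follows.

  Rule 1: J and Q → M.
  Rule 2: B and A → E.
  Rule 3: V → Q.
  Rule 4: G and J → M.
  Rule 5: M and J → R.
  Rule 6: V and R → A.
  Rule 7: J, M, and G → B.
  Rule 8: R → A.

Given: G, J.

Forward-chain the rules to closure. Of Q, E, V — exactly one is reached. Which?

G and J hold, so M follows (Rule 4).
M and J hold, so R follows (Rule 5).
J, M, and G hold, so B follows (Rule 7).
R holds, so A follows (Rule 8).
From B and A, Rule 2 gives E.
Q would need V (Rule 3), but V is never established. No rule produces V, and it is not given.

E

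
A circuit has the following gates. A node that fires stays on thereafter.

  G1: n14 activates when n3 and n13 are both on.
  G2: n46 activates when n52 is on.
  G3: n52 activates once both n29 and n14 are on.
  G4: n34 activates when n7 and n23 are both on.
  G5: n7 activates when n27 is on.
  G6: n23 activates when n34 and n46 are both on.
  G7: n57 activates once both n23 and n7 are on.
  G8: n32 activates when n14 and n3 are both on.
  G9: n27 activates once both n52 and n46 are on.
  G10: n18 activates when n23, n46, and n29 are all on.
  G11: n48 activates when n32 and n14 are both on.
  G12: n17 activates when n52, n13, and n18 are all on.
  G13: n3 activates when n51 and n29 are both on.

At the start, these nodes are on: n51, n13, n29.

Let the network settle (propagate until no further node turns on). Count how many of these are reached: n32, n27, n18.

G13: n51 and n29 on → n3 on.
G1: n3 and n13 on → n14 on.
G8: n14 and n3 on → n32 on.
n29 and n14 are on, so n52 activates (G3).
n52 is on, so n46 activates (G2).
n52 and n46 are on, so n27 activates (G9).
n32: reached.
n27: reached.
n18 would need n23, n46, and n29 (G10), but n23 never turns on.
Reached: n32 and n27 — 2 of the 3.

2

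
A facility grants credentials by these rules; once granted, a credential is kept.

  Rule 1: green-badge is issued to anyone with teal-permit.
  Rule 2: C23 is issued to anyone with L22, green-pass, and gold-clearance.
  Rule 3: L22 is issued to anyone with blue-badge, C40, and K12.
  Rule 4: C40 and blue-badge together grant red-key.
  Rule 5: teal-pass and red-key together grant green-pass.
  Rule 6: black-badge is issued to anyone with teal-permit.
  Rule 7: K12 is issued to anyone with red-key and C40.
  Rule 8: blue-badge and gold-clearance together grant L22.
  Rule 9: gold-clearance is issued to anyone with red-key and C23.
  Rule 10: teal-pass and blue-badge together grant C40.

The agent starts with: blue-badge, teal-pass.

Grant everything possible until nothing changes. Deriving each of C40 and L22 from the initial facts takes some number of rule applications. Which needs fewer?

C40: Holding teal-pass and blue-badge grants C40 (Rule 10). [1 rule application]
L22: Holding teal-pass and blue-badge grants C40 (Rule 10). Holding C40 and blue-badge grants red-key (Rule 4). Holding red-key and C40 grants K12 (Rule 7). Holding blue-badge, C40, and K12 grants L22 (Rule 3). [4 rule applications]
C40 needs fewer.

C40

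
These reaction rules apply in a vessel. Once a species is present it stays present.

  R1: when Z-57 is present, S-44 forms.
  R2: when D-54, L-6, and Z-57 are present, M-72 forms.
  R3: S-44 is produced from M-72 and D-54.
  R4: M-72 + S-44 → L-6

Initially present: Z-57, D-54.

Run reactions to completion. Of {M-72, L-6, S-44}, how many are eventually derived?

1

Z-57 present → S-44 forms (R1).
M-72 would need D-54, L-6, and Z-57 (R2), but L-6 never forms.
L-6 would need M-72 and S-44 (R4), but M-72 never forms.
S-44: reached.
Reached: S-44 — 1 of the 3.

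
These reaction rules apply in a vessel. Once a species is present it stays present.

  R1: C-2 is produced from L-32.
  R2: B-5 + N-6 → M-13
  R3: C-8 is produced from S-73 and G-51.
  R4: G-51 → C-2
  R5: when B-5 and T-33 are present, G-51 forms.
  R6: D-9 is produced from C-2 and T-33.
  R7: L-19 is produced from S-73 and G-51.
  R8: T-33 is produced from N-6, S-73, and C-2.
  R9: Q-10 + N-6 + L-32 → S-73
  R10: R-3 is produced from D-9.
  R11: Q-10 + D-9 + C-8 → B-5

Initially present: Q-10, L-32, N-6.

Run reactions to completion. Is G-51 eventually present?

G-51 would need B-5 and T-33 (R5), but B-5 never forms.

No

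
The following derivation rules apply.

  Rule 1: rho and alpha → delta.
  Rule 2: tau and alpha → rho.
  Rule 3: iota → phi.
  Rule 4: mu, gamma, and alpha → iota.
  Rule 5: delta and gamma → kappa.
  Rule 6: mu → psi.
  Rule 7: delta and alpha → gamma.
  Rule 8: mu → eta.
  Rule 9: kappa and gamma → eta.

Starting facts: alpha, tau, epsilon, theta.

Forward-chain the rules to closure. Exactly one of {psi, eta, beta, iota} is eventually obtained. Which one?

eta

From tau and alpha, Rule 2 gives rho.
rho and alpha hold, so delta follows (Rule 1).
From delta and alpha, Rule 7 gives gamma.
delta and gamma hold, so kappa follows (Rule 5).
From kappa and gamma, Rule 9 gives eta.
psi would need mu (Rule 6), but mu is never established. No rule produces beta, and it is not given. iota would need mu, gamma, and alpha (Rule 4), but mu is never established.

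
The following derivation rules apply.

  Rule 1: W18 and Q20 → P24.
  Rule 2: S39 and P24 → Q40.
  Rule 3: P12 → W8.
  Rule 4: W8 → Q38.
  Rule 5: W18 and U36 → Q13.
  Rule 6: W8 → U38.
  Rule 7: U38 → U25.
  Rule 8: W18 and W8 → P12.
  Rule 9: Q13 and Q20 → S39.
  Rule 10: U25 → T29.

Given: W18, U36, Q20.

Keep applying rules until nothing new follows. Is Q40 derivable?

W18 and U36 hold, so Q13 follows (Rule 5).
W18 and Q20 hold, so P24 follows (Rule 1).
Q13 and Q20 hold, so S39 follows (Rule 9).
S39 and P24 hold, so Q40 follows (Rule 2).

Yes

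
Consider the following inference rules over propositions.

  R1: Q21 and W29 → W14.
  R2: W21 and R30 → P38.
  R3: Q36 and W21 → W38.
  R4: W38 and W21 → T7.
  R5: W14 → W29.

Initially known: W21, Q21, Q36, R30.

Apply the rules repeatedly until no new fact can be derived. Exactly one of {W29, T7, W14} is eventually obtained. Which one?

Q36 and W21 hold, so W38 follows (R3).
W38 and W21 hold, so T7 follows (R4).
W29 would need W14 (R5), but W14 is never established. W14 would need Q21 and W29 (R1), but W29 is never established.

T7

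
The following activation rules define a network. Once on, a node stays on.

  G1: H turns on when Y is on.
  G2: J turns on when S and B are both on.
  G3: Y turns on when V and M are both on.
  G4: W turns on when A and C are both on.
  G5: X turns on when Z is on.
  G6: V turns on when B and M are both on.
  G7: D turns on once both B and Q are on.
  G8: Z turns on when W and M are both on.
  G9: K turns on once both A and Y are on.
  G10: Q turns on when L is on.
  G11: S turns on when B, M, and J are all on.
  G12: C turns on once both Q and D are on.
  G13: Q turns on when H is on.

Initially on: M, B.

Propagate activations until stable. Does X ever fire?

No

X would need Z (G5), but Z never turns on.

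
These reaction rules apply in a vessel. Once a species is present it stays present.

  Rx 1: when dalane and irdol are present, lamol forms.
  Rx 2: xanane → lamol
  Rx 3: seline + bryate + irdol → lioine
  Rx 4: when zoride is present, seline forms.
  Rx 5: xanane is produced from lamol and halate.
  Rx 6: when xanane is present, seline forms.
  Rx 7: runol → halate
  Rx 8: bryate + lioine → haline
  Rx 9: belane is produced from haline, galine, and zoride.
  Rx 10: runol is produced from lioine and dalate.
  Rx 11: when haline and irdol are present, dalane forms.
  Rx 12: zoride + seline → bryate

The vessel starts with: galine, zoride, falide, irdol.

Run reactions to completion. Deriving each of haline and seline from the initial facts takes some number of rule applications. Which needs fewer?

seline

seline: zoride present → seline forms (Rx 4). [1 rule application]
haline: zoride present → seline forms (Rx 4). zoride and seline present → bryate forms (Rx 12). seline, bryate, and irdol present → lioine forms (Rx 3). bryate and lioine present → haline forms (Rx 8). [4 rule applications]
seline needs fewer.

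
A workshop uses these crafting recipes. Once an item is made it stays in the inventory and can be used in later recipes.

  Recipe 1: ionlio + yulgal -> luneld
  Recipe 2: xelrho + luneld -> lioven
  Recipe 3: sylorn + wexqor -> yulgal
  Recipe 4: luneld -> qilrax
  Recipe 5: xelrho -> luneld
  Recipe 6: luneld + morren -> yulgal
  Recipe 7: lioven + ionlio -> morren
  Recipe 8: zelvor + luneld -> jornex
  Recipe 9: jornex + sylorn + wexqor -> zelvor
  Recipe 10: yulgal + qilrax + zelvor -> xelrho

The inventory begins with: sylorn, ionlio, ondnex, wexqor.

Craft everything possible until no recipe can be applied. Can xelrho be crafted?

No

xelrho would need yulgal, qilrax, and zelvor (Recipe 10), but zelvor is never obtained.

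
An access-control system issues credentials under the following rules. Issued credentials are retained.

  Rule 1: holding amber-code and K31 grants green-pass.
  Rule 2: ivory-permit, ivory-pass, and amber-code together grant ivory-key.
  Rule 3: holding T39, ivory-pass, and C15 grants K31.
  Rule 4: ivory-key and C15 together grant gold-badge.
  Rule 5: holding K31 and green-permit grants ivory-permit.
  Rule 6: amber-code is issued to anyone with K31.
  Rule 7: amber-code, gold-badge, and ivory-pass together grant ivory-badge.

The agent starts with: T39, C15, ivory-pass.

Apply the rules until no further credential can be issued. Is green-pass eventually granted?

Yes

Holding T39, ivory-pass, and C15 grants K31 (Rule 3).
Holding K31 grants amber-code (Rule 6).
Holding amber-code and K31 grants green-pass (Rule 1).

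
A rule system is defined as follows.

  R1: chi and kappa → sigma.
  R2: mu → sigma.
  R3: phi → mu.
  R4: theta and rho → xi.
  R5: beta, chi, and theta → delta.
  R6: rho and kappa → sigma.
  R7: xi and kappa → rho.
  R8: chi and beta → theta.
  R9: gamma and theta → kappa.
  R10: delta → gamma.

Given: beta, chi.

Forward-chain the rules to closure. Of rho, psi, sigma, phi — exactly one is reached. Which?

From chi and beta, R8 gives theta.
From beta, chi, and theta, R5 gives delta.
delta holds, so gamma follows (R10).
From gamma and theta, R9 gives kappa.
From chi and kappa, R1 gives sigma.
No rule produces phi, and it is not given. rho would need xi and kappa (R7), but xi is never established. No rule produces psi, and it is not given.

sigma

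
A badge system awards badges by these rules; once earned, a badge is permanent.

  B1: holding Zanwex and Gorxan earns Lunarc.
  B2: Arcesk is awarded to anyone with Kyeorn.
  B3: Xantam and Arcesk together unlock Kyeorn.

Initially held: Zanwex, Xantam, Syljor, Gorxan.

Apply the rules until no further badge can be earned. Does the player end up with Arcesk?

No

Arcesk would need Kyeorn (B2), but Kyeorn is never earned.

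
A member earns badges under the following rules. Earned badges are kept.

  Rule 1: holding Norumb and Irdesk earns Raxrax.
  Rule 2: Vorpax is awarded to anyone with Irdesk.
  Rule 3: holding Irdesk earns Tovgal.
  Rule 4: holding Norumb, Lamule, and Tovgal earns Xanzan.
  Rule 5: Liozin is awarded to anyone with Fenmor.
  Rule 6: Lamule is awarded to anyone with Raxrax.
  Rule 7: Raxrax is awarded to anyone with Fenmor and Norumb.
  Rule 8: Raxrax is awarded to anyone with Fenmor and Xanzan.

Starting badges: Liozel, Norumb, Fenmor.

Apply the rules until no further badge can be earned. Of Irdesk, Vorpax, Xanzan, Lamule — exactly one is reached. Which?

With Fenmor and Norumb, Raxrax is earned (Rule 7).
With Raxrax, Lamule is earned (Rule 6).
Xanzan would need Norumb, Lamule, and Tovgal (Rule 4), but Tovgal is never earned. Vorpax would need Irdesk (Rule 2), but Irdesk is never earned. No rule produces Irdesk, and it is not given.

Lamule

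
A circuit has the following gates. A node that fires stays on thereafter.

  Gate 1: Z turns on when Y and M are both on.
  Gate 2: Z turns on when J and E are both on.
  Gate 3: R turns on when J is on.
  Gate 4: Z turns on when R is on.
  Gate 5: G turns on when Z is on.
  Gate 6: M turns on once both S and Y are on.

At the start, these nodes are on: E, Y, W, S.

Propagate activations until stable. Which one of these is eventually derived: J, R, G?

Gate 6: S and Y on → M on.
Y and M are on, so Z turns on (Gate 1).
Z is on, so G turns on (Gate 5).
No rule produces J, and it is not given. R would need J (Gate 3), but J never turns on.

G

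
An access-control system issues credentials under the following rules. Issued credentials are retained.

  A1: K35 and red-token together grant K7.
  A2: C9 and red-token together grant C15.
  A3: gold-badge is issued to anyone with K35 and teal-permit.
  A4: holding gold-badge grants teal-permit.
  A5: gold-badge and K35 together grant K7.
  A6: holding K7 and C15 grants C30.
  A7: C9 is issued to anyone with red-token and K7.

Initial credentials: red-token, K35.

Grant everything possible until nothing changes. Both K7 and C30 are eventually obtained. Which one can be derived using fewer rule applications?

K7: Holding K35 and red-token grants K7 (A1). [1 rule application]
C30: Holding K35 and red-token grants K7 (A1). Holding red-token and K7 grants C9 (A7). Holding C9 and red-token grants C15 (A2). Holding K7 and C15 grants C30 (A6). [4 rule applications]
K7 needs fewer.

K7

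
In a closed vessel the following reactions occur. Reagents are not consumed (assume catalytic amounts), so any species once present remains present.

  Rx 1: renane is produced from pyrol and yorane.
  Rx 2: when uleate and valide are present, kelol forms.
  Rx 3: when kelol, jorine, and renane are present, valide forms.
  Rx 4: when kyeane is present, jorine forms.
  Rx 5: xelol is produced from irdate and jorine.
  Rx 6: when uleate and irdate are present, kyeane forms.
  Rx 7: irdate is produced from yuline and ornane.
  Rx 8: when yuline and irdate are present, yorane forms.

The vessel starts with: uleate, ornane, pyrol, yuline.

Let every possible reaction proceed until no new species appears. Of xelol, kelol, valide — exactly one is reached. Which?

yuline and ornane present → irdate forms (Rx 7).
uleate and irdate present → kyeane forms (Rx 6).
kyeane present → jorine forms (Rx 4).
irdate and jorine present → xelol forms (Rx 5).
valide would need kelol, jorine, and renane (Rx 3), but kelol never forms. kelol would need uleate and valide (Rx 2), but valide never forms.

xelol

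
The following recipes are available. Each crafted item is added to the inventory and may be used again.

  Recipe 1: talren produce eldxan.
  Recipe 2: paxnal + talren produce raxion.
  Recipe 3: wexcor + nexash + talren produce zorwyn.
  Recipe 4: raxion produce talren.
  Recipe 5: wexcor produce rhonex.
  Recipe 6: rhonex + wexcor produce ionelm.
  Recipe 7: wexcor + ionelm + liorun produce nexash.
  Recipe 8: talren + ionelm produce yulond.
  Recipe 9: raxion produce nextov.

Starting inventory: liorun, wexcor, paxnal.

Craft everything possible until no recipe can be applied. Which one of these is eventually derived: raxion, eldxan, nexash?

Using Recipe 5, wexcor makes rhonex.
Using Recipe 6, rhonex and wexcor make ionelm.
wexcor + ionelm + liorun → nexash (Recipe 7).
eldxan would need talren (Recipe 1), but talren is never obtained. raxion would need paxnal and talren (Recipe 2), but talren is never obtained.

nexash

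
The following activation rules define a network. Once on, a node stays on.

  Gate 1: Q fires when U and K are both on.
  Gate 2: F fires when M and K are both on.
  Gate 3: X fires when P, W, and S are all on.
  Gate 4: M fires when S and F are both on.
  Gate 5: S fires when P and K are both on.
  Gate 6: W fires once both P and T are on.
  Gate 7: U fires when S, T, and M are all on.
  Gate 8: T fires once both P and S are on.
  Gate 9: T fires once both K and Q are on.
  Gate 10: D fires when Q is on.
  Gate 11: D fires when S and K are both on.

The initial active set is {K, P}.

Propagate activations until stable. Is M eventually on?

M would need S and F (Gate 4), but F never turns on.

No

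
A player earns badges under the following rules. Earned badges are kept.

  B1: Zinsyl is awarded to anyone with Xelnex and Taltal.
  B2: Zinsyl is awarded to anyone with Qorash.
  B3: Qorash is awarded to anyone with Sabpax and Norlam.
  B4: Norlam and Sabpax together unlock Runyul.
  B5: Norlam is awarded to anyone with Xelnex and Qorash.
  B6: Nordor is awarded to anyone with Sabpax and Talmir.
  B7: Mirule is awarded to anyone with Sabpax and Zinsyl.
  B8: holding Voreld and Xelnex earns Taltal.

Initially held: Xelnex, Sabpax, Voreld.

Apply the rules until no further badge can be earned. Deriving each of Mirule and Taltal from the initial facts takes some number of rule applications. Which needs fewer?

Taltal

Taltal: With Voreld and Xelnex, Taltal is earned (B8). [1 rule application]
Mirule: With Voreld and Xelnex, Taltal is earned (B8). With Xelnex and Taltal, Zinsyl is earned (B1). With Sabpax and Zinsyl, Mirule is earned (B7). [3 rule applications]
Taltal needs fewer.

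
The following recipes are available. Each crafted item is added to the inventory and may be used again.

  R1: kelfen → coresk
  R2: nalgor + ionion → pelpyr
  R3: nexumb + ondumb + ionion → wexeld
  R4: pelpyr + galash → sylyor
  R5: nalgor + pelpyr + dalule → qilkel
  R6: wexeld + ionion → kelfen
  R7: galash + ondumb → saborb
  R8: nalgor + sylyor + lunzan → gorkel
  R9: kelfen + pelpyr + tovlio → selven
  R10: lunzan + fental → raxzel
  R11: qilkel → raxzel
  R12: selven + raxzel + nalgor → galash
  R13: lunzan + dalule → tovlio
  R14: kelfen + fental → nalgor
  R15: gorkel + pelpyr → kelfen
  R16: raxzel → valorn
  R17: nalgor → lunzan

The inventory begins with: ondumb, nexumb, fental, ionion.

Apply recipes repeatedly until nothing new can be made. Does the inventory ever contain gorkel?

gorkel would need nalgor, sylyor, and lunzan (R8), but sylyor is never obtained.

No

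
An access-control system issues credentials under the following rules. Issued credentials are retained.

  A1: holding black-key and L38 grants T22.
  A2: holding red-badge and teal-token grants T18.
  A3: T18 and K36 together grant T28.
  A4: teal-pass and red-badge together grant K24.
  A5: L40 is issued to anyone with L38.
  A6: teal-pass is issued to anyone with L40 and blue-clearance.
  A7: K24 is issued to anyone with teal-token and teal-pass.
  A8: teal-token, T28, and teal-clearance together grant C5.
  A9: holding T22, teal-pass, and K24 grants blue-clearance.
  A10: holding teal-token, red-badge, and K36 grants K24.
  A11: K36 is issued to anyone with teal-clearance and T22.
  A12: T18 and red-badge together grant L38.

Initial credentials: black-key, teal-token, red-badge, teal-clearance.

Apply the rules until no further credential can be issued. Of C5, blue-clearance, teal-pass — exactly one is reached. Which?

Holding red-badge and teal-token grants T18 (A2).
Holding T18 and red-badge grants L38 (A12).
Holding black-key and L38 grants T22 (A1).
Holding teal-clearance and T22 grants K36 (A11).
Holding T18 and K36 grants T28 (A3).
Holding teal-token, T28, and teal-clearance grants C5 (A8).
blue-clearance would need T22, teal-pass, and K24 (A9), but teal-pass is never granted. teal-pass would need L40 and blue-clearance (A6), but blue-clearance is never granted.

C5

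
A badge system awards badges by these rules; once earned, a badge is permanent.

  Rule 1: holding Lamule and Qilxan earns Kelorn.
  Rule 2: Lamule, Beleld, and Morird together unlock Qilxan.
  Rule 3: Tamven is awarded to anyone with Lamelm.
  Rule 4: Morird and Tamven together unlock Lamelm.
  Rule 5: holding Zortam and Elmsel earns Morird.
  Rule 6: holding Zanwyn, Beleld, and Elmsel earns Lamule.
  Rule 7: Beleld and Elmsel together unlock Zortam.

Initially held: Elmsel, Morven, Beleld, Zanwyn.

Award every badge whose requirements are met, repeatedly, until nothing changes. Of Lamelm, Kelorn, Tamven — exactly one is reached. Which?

With Beleld and Elmsel, Zortam is earned (Rule 7).
With Zanwyn, Beleld, and Elmsel, Lamule is earned (Rule 6).
With Zortam and Elmsel, Morird is earned (Rule 5).
With Lamule, Beleld, and Morird, Qilxan is earned (Rule 2).
With Lamule and Qilxan, Kelorn is earned (Rule 1).
Tamven would need Lamelm (Rule 3), but Lamelm is never earned. Lamelm would need Morird and Tamven (Rule 4), but Tamven is never earned.

Kelorn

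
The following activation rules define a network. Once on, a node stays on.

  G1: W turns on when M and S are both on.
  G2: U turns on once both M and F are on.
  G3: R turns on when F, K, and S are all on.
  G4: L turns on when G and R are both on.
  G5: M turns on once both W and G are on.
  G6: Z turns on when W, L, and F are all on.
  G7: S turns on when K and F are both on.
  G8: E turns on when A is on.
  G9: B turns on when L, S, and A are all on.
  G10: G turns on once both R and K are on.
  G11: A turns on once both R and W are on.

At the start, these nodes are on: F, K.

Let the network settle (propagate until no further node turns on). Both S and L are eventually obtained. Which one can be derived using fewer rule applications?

S

S: G7: K and F on → S on. [1 rule application]
L: K and F are on, so S turns on (G7). F, K, and S are on, so R turns on (G3). R and K are on, so G turns on (G10). G4: G and R on → L on. [4 rule applications]
S needs fewer.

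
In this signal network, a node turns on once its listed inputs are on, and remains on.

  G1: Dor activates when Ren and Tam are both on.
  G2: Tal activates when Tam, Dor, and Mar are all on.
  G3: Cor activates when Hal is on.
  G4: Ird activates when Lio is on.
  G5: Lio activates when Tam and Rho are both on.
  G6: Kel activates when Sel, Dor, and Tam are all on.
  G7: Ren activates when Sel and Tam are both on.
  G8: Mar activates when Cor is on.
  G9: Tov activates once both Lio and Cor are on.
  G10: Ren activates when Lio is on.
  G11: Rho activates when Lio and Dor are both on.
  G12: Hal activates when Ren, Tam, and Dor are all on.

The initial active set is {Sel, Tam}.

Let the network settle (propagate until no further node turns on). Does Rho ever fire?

Rho would need Lio and Dor (G11), but Lio never turns on.

No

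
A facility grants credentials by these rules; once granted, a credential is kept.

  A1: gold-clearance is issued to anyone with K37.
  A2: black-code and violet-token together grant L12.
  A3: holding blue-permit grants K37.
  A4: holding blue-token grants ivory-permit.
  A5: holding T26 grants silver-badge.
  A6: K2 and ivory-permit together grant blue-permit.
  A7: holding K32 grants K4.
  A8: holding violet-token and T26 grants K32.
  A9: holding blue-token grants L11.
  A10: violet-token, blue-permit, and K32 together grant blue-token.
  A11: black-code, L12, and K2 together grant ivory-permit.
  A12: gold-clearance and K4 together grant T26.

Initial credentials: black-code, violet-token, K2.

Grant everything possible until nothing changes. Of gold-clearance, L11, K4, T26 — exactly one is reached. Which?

Holding black-code and violet-token grants L12 (A2).
Holding black-code, L12, and K2 grants ivory-permit (A11).
Holding K2 and ivory-permit grants blue-permit (A6).
Holding blue-permit grants K37 (A3).
Holding K37 grants gold-clearance (A1).
L11 would need blue-token (A9), but blue-token is never granted. K4 would need K32 (A7), but K32 is never granted. T26 would need gold-clearance and K4 (A12), but K4 is never granted.

gold-clearance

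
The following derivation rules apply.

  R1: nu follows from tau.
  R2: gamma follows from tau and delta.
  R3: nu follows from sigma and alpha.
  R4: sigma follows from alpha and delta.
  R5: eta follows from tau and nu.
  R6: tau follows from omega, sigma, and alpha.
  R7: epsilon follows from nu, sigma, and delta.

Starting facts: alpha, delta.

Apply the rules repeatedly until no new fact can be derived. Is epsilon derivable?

alpha and delta hold, so sigma follows (R4).
sigma and alpha hold, so nu follows (R3).
From nu, sigma, and delta, R7 gives epsilon.

Yes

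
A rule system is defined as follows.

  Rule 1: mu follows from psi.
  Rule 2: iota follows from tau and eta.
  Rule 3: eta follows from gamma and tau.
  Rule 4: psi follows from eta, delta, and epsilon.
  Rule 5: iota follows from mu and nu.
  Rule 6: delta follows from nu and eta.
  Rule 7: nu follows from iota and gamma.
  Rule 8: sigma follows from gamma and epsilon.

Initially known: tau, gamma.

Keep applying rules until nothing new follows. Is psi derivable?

psi would need eta, delta, and epsilon (Rule 4), but epsilon is never established.

No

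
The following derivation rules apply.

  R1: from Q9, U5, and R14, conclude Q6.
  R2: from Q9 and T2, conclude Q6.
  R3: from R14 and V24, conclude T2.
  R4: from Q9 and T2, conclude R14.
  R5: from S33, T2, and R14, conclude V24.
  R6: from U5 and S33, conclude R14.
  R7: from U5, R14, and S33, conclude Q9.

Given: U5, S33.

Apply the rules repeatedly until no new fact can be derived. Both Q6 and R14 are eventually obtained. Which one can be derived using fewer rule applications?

R14

R14: From U5 and S33, R6 gives R14. [1 rule application]
Q6: From U5 and S33, R6 gives R14. From U5, R14, and S33, R7 gives Q9. Q9, U5, and R14 hold, so Q6 follows (R1). [3 rule applications]
R14 needs fewer.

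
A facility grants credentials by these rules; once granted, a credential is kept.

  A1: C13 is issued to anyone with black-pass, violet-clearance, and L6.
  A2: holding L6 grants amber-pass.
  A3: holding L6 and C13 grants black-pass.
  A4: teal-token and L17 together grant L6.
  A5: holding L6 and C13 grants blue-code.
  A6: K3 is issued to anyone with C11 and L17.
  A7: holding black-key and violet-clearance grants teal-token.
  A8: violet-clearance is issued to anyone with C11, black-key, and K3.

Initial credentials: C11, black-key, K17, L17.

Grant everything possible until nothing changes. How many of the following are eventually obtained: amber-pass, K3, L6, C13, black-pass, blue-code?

3

Holding C11 and L17 grants K3 (A6).
Holding C11, black-key, and K3 grants violet-clearance (A8).
Holding black-key and violet-clearance grants teal-token (A7).
Holding teal-token and L17 grants L6 (A4).
Holding L6 grants amber-pass (A2).
amber-pass: reached.
K3: reached.
L6: reached.
C13 would need black-pass, violet-clearance, and L6 (A1), but black-pass is never granted.
black-pass would need L6 and C13 (A3), but C13 is never granted.
blue-code would need L6 and C13 (A5), but C13 is never granted.
Reached: amber-pass, K3, and L6 — 3 of the 6.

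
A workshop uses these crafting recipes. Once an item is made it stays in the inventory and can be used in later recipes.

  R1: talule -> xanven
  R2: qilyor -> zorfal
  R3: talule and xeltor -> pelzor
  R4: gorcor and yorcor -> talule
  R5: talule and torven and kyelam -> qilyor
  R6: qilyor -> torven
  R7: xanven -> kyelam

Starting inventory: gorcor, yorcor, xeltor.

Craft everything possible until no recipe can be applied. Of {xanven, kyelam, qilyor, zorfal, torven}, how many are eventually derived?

2

gorcor and yorcor -> talule (R4).
Using R1, talule makes xanven.
Using R7, xanven makes kyelam.
xanven: reached.
kyelam: reached.
qilyor would need talule, torven, and kyelam (R5), but torven is never obtained.
zorfal would need qilyor (R2), but qilyor is never obtained.
torven would need qilyor (R6), but qilyor is never obtained.
Reached: xanven and kyelam — 2 of the 5.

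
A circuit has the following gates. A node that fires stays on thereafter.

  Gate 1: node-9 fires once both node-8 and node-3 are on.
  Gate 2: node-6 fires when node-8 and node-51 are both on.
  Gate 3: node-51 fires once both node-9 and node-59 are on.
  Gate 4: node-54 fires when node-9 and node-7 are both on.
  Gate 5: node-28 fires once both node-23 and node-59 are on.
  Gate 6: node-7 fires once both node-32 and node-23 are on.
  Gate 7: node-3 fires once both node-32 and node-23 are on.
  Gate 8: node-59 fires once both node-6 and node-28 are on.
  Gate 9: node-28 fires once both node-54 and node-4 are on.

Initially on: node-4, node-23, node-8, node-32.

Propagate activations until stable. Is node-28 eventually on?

Yes

node-32 and node-23 are on, so node-7 fires (Gate 6).
Gate 7: node-32 and node-23 on → node-3 on.
node-8 and node-3 are on, so node-9 fires (Gate 1).
node-9 and node-7 are on, so node-54 fires (Gate 4).
node-54 and node-4 are on, so node-28 fires (Gate 9).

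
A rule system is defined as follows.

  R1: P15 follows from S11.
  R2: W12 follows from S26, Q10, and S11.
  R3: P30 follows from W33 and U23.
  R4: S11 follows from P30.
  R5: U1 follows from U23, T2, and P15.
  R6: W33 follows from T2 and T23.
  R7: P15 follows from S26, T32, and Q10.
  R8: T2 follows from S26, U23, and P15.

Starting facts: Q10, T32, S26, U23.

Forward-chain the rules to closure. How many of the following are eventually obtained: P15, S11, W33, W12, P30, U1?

S26, T32, and Q10 hold, so P15 follows (R7).
S26, U23, and P15 hold, so T2 follows (R8).
From U23, T2, and P15, R5 gives U1.
P15: reached.
S11 would need P30 (R4), but P30 is never established.
W33 would need T2 and T23 (R6), but T23 is never established.
W12 would need S26, Q10, and S11 (R2), but S11 is never established.
P30 would need W33 and U23 (R3), but W33 is never established.
U1: reached.
Reached: P15 and U1 — 2 of the 6.

2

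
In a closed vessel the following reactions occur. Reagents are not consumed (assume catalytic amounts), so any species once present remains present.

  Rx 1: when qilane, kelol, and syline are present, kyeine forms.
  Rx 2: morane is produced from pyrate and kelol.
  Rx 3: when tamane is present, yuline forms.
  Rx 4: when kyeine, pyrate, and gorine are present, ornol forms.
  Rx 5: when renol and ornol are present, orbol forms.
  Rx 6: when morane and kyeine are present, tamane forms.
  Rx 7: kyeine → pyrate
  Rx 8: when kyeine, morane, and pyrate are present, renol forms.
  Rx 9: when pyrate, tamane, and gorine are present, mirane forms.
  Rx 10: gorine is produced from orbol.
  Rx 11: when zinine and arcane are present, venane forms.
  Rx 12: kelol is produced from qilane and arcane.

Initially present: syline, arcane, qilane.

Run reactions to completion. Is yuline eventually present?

Yes

qilane and arcane present → kelol forms (Rx 12).
qilane, kelol, and syline present → kyeine forms (Rx 1).
kyeine present → pyrate forms (Rx 7).
pyrate and kelol present → morane forms (Rx 2).
morane and kyeine present → tamane forms (Rx 6).
tamane present → yuline forms (Rx 3).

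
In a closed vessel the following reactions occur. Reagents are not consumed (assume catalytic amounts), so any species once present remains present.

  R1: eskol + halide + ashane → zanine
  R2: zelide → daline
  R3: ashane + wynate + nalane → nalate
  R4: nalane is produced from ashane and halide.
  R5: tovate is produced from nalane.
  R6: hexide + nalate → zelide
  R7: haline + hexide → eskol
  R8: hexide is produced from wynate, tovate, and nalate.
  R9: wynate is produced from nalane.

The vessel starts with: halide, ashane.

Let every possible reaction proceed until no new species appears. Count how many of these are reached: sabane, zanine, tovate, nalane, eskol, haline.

ashane and halide present → nalane forms (R4).
nalane present → tovate forms (R5).
No rule produces sabane, and it is not given.
zanine would need eskol, halide, and ashane (R1), but eskol never forms.
tovate: reached.
nalane: reached.
eskol would need haline and hexide (R7), but haline never forms.
No rule produces haline, and it is not given.
Reached: tovate and nalane — 2 of the 6.

2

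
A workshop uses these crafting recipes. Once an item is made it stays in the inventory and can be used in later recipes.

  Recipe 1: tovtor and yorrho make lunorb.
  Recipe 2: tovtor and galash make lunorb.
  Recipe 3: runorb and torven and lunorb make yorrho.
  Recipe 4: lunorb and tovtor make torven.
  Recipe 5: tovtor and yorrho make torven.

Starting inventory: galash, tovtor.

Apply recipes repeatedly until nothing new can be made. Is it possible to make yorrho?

No

yorrho would need runorb, torven, and lunorb (Recipe 3), but runorb is never obtained.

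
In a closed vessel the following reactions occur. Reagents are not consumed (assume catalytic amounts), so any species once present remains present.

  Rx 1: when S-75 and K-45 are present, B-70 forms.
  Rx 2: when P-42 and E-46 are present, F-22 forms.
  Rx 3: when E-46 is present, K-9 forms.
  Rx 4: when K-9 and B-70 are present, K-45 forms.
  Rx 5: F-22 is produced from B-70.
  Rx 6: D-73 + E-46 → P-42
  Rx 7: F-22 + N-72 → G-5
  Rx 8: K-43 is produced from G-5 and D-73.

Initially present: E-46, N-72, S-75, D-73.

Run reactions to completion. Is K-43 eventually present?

D-73 and E-46 present → P-42 forms (Rx 6).
P-42 and E-46 present → F-22 forms (Rx 2).
F-22 and N-72 present → G-5 forms (Rx 7).
G-5 and D-73 present → K-43 forms (Rx 8).

Yes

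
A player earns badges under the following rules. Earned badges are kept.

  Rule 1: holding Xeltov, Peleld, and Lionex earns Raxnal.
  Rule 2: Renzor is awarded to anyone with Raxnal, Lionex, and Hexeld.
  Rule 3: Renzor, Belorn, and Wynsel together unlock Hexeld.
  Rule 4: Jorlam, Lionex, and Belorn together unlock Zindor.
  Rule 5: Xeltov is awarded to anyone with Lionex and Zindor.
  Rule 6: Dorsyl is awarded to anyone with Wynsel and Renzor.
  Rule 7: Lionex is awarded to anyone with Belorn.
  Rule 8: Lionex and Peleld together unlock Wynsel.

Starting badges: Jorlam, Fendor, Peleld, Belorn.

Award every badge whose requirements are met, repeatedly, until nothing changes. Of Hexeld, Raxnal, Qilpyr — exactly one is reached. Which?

With Belorn, Lionex is earned (Rule 7).
With Jorlam, Lionex, and Belorn, Zindor is earned (Rule 4).
With Lionex and Zindor, Xeltov is earned (Rule 5).
With Xeltov, Peleld, and Lionex, Raxnal is earned (Rule 1).
No rule produces Qilpyr, and it is not given. Hexeld would need Renzor, Belorn, and Wynsel (Rule 3), but Renzor is never earned.

Raxnal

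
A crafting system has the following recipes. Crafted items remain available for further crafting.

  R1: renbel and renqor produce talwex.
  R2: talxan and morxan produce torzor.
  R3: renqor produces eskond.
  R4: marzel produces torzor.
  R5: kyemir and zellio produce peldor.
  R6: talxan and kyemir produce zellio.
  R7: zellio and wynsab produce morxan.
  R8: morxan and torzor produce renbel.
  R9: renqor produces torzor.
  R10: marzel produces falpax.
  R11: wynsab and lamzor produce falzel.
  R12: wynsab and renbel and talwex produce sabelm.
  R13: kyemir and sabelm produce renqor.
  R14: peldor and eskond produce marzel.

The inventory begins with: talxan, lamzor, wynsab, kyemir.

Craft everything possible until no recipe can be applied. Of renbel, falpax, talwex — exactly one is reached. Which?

Using R6, talxan and kyemir make zellio.
zellio and wynsab → morxan (R7).
Using R2, talxan and morxan make torzor.
Using R8, morxan and torzor make renbel.
falpax would need marzel (R10), but marzel is never obtained. talwex would need renbel and renqor (R1), but renqor is never obtained.

renbel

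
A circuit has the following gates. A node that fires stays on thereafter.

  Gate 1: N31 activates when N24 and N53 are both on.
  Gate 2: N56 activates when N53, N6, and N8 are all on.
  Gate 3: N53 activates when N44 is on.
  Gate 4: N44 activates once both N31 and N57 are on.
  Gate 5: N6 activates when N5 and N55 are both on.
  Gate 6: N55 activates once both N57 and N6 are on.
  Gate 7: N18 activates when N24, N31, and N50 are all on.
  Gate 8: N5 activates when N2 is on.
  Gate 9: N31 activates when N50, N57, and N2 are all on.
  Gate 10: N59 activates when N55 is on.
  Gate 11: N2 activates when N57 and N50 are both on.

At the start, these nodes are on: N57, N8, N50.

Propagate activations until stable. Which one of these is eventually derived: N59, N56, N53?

Gate 11: N57 and N50 on → N2 on.
Gate 9: N50, N57, and N2 on → N31 on.
Gate 4: N31 and N57 on → N44 on.
Gate 3: N44 on → N53 on.
N59 would need N55 (Gate 10), but N55 never turns on. N56 would need N53, N6, and N8 (Gate 2), but N6 never turns on.

N53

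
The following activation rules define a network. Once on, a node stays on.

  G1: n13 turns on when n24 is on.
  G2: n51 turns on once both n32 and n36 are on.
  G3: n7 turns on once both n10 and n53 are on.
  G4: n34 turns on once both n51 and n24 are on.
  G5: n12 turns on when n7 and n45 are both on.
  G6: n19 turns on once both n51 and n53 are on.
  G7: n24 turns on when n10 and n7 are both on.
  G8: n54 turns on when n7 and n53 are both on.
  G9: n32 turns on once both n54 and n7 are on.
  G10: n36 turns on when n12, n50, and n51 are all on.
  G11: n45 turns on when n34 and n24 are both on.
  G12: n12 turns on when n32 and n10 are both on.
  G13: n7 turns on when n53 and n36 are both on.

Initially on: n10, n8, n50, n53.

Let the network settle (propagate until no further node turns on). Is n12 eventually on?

n10 and n53 are on, so n7 turns on (G3).
n7 and n53 are on, so n54 turns on (G8).
n54 and n7 are on, so n32 turns on (G9).
G12: n32 and n10 on → n12 on.

Yes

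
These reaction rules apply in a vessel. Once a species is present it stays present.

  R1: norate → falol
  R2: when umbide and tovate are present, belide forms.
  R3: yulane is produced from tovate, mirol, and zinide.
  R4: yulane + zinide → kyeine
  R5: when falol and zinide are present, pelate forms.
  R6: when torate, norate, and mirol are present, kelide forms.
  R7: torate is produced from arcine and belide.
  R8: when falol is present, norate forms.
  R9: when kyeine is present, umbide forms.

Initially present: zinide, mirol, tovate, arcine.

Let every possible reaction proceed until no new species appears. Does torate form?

Yes

tovate, mirol, and zinide present → yulane forms (R3).
yulane and zinide present → kyeine forms (R4).
kyeine present → umbide forms (R9).
umbide and tovate present → belide forms (R2).
arcine and belide present → torate forms (R7).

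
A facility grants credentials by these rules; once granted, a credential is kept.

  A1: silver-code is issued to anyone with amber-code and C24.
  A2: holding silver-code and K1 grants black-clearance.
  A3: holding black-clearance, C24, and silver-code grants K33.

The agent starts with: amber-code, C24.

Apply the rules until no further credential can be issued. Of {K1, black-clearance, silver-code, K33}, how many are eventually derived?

Holding amber-code and C24 grants silver-code (A1).
No rule produces K1, and it is not given.
black-clearance would need silver-code and K1 (A2), but K1 is never granted.
silver-code: reached.
K33 would need black-clearance, C24, and silver-code (A3), but black-clearance is never granted.
Reached: silver-code — 1 of the 4.

1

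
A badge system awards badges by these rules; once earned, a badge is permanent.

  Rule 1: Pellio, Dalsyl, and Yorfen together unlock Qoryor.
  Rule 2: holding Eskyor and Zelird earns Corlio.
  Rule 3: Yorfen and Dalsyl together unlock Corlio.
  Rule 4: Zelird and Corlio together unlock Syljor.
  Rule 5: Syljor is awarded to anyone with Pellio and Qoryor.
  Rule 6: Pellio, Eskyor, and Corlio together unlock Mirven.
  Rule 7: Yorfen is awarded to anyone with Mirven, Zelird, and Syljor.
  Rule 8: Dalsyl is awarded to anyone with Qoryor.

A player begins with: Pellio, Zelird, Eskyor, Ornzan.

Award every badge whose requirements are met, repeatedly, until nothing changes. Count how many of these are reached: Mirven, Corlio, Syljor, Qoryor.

With Eskyor and Zelird, Corlio is earned (Rule 2).
With Pellio, Eskyor, and Corlio, Mirven is earned (Rule 6).
With Zelird and Corlio, Syljor is earned (Rule 4).
Mirven: reached.
Corlio: reached.
Syljor: reached.
Qoryor would need Pellio, Dalsyl, and Yorfen (Rule 1), but Dalsyl is never earned.
Reached: Mirven, Corlio, and Syljor — 3 of the 4.

3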